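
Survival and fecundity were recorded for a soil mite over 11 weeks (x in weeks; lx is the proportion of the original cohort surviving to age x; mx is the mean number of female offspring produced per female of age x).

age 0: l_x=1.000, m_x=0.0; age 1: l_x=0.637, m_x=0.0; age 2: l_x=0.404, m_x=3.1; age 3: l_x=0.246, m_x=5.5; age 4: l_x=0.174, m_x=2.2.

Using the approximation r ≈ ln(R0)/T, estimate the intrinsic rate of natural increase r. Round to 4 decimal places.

0.4041

R0 = Σ lx·mx = 0 + 0 + 1.2524 + 1.353 + 0.3828 = 2.9882
Σ x·lx·mx = 8.095; T = 8.095/2.9882 = 2.70899…
r ≈ ln(R0)/T = ln(2.9882)/2.70899… = 0.404089… → 0.4041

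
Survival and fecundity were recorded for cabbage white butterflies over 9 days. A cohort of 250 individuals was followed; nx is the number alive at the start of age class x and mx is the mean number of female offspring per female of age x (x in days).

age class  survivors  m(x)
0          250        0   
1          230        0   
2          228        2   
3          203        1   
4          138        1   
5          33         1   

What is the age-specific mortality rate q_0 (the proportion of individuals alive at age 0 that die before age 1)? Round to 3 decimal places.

0.080

lx = nx/n0 = nx/250: 1, 0.92, 0.912, 0.812, 0.552, 0.132
q_0 = (l_0 − l_1) / l_0 = (1 − 0.92) / 1
     = 0.08 / 1 = 0.08 → 0.080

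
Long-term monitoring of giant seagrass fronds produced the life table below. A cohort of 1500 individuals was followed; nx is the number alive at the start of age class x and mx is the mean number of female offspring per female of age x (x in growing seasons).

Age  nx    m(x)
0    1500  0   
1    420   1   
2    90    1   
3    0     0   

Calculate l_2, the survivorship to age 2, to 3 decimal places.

l_2 = n_2/n_0 = 90/1500 = 0.06 → 0.060

0.060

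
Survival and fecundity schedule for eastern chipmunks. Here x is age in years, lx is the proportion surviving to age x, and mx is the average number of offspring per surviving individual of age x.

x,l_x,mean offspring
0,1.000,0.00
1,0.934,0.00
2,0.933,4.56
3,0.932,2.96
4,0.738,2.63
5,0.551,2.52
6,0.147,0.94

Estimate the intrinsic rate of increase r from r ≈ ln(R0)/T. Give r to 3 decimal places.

R0 = Σ lx·mx = 0 + 0 + 4.25448 + 2.75872 + 1.94094 + 1.38852 + 0.13818 = 10.48084
Σ x·lx·mx = 32.32056; T = 32.32056/10.48084 = 3.08378…
r ≈ ln(R0)/T = ln(10.48084)/3.08378… = 0.76191… → 0.762

0.762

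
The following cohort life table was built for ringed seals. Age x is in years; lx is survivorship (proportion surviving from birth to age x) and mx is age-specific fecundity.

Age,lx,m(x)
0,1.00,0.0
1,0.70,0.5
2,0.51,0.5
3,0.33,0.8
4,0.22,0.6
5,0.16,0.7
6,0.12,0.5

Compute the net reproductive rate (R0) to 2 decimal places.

lx·mx by age: 0, 0.35, 0.255, 0.264, 0.132, 0.112, 0.06
R0 = Σ lx·mx = 1.173 → 1.17

1.17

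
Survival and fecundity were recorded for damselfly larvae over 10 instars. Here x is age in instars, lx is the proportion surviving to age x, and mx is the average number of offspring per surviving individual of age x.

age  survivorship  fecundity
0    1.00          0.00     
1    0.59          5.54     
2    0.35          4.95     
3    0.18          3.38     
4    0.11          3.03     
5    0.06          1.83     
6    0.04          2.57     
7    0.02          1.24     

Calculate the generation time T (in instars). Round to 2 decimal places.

1.82

lx·mx: 0, 3.2686, 1.7325, 0.6084, 0.3333, 0.1098, 0.1028, 0.0248 → R0 = 6.1802
x·lx·mx: 0, 3.2686, 3.465, 1.8252, 1.3332, 0.549, 0.6168, 0.1736 → Σ = 11.2314
T = 11.2314 / 6.1802 = 1.81732… → 1.82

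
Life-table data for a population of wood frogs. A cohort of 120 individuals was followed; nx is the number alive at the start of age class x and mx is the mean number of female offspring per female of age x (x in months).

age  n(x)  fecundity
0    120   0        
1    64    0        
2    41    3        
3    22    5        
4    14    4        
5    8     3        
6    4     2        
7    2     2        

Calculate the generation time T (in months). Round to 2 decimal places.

lx = nx/n0 = nx/120: 1, 0.53333…, 0.34167…, 0.18333…, 0.11667…, 0.06667…, 0.03333…, 0.01667…
lx·mx: 0, 0, 1.025…, 0.916667…, 0.466667…, 0.2…, 0.066667…, 0.033333… → R0 = 2.708333…
x·lx·mx: 0, 0, 2.05…, 2.75…, 1.866667…, 1…, 0.4…, 0.233333… → Σ = 8.3…
T = 8.3… / 2.708333… = 3.064615… → 3.06

3.06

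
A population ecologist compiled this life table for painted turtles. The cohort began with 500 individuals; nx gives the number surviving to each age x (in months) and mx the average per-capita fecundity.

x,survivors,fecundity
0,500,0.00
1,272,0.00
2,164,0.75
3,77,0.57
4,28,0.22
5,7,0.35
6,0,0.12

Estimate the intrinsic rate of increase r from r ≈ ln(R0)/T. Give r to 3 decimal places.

lx = nx/n0 = nx/500: 1, 0.544, 0.328, 0.154, 0.056, 0.014, 0
R0 = Σ lx·mx = 0 + 0 + 0.246 + 0.08778 + 0.01232 + 0.0049 + 0 = 0.351
Σ x·lx·mx = 0.82912; T = 0.82912/0.351 = 2.36217…
r ≈ ln(R0)/T = ln(0.351)/2.36217… = -0.44322… → -0.443

-0.443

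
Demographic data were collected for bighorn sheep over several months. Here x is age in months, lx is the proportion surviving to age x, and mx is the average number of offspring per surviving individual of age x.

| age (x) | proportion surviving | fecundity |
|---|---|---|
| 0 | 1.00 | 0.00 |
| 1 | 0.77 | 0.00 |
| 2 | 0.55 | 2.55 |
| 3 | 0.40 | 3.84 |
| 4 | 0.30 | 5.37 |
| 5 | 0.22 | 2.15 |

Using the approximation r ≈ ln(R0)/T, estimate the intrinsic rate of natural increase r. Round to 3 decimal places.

0.500

R0 = Σ lx·mx = 0 + 0 + 1.4025 + 1.536 + 1.611 + 0.473 = 5.0225
Σ x·lx·mx = 16.222; T = 16.222/5.0225 = 3.22987…
r ≈ ln(R0)/T = ln(5.0225)/3.22987… = 0.49969… → 0.500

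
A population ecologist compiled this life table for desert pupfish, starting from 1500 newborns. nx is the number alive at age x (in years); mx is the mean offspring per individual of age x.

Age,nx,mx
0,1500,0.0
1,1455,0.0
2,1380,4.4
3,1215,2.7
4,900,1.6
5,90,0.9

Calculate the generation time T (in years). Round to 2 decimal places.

lx = nx/n0 = nx/1500: 1, 0.97, 0.92, 0.81, 0.6, 0.06
lx·mx: 0, 0, 4.048, 2.187, 0.96, 0.054 → R0 = 7.249
x·lx·mx: 0, 0, 8.096, 6.561, 3.84, 0.27 → Σ = 18.767
T = 18.767 / 7.249 = 2.588909… → 2.59

2.59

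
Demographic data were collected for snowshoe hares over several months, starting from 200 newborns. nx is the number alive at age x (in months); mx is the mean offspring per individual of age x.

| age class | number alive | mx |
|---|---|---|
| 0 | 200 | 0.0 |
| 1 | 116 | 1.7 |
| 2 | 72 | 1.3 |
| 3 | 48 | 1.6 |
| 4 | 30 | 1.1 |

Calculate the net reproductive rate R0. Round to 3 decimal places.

2.003

lx = nx/n0 = nx/200: 1, 0.58, 0.36, 0.24, 0.15
lx·mx by age: 0, 0.986, 0.468, 0.384, 0.165
R0 = Σ lx·mx = 2.003 → 2.003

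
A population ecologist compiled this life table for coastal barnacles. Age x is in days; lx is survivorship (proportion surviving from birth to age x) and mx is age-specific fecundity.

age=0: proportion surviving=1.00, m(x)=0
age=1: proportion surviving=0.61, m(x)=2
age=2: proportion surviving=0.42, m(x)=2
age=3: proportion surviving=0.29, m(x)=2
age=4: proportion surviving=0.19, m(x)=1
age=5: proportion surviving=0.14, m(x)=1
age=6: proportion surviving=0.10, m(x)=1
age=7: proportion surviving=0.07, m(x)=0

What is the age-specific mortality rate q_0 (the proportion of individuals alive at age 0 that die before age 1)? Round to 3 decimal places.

0.390

q_0 = (l_0 − l_1) / l_0 = (1 − 0.61) / 1
     = 0.39 / 1 = 0.39 → 0.390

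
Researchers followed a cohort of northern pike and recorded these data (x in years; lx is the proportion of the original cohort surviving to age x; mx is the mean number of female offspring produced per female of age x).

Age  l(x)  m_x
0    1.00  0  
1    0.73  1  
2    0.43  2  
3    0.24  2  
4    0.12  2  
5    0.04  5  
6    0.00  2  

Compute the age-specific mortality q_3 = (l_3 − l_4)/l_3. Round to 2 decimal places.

0.50

q_3 = (l_3 − l_4) / l_3 = (0.24 − 0.12) / 0.24
     = 0.12 / 0.24 = 0.5 → 0.50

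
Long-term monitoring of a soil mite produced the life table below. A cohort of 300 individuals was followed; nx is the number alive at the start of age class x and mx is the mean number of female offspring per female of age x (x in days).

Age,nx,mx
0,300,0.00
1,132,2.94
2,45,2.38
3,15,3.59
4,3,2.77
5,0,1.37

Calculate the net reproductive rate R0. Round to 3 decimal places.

1.858

lx = nx/n0 = nx/300: 1, 0.44, 0.15, 0.05, 0.01, 0
lx·mx by age: 0, 1.2936, 0.357, 0.1795, 0.0277, 0
R0 = Σ lx·mx = 1.8578 → 1.858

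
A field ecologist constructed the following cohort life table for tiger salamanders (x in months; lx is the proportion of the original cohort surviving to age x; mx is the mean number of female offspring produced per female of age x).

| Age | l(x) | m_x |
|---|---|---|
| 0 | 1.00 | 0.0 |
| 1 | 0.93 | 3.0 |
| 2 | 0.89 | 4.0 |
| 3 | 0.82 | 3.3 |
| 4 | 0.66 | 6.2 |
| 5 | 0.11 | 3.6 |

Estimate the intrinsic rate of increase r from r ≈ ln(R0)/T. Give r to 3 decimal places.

0.970

R0 = Σ lx·mx = 0 + 2.79 + 3.56 + 2.706 + 4.092 + 0.396 = 13.544
Σ x·lx·mx = 36.376; T = 36.376/13.544 = 2.68576…
r ≈ ln(R0)/T = ln(13.544)/2.68576… = 0.97028… → 0.970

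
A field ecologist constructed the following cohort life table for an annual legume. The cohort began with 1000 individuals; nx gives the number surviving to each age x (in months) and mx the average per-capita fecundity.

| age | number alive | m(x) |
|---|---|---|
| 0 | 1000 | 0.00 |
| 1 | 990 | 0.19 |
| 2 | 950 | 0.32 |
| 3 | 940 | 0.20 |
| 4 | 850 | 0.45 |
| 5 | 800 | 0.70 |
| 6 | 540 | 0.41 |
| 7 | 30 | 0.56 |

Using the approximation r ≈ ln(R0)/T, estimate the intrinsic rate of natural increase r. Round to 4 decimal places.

lx = nx/n0 = nx/1000: 1, 0.99, 0.95, 0.94, 0.85, 0.8, 0.54, 0.03
R0 = Σ lx·mx = 0 + 0.1881 + 0.304 + 0.188 + 0.3825 + 0.56 + 0.2214 + 0.0168 = 1.8608
Σ x·lx·mx = 7.1361; T = 7.1361/1.8608 = 3.83496…
r ≈ ln(R0)/T = ln(1.8608)/3.83496… = 0.161933… → 0.1619

0.1619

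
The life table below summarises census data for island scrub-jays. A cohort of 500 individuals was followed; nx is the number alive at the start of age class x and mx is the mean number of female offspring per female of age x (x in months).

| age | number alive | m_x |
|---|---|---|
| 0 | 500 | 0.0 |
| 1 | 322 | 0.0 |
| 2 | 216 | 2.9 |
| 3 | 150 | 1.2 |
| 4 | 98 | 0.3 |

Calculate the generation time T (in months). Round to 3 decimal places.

lx = nx/n0 = nx/500: 1, 0.644, 0.432, 0.3, 0.196
lx·mx: 0, 0, 1.2528, 0.36, 0.0588 → R0 = 1.6716
x·lx·mx: 0, 0, 2.5056, 1.08, 0.2352 → Σ = 3.8208
T = 3.8208 / 1.6716 = 2.285714… → 2.286

2.286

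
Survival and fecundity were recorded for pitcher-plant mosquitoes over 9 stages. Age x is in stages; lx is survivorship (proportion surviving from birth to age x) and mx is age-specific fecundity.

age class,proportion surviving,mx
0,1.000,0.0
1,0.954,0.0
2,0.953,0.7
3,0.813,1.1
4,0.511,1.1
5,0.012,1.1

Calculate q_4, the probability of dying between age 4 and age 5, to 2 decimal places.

0.98

q_4 = (l_4 − l_5) / l_4 = (0.511 − 0.012) / 0.511
     = 0.499 / 0.511 = 0.976517… → 0.98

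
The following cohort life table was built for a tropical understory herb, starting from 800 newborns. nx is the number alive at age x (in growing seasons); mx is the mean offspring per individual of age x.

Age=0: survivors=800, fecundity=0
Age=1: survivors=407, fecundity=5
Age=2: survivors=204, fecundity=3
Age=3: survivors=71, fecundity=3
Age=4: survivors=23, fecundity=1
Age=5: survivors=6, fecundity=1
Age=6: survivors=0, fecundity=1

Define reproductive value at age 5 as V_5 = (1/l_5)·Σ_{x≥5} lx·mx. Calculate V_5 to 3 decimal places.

1.000

lx = nx/n0 = nx/800: 1, 0.50875, 0.255, 0.08875, 0.02875, 0.0075, 0
lx·mx for x ≥ 5: 0.0075, 0 → sum = 0.0075
V_5 = 0.0075 / l_5 = 0.0075 / 0.0075 = 1 → 1.000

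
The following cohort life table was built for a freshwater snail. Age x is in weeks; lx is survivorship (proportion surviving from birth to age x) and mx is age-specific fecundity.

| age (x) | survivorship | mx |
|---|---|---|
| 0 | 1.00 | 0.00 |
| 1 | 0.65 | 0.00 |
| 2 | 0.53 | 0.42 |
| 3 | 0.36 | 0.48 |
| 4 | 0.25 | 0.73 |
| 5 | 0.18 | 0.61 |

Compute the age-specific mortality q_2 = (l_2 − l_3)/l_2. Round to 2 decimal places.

q_2 = (l_2 − l_3) / l_2 = (0.53 − 0.36) / 0.53
     = 0.17 / 0.53 = 0.320755… → 0.32

0.32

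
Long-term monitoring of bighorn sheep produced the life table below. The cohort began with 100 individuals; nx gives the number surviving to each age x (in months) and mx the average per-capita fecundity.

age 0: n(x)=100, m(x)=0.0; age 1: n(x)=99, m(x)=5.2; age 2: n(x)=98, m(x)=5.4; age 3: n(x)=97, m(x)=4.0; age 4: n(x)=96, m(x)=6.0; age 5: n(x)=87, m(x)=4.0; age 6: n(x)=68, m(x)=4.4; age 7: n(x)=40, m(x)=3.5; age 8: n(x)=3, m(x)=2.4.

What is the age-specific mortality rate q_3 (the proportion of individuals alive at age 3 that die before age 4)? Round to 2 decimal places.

0.01

lx = nx/n0 = nx/100: 1, 0.99, 0.98, 0.97, 0.96, 0.87, 0.68, 0.4, 0.03
q_3 = (l_3 − l_4) / l_3 = (0.97 − 0.96) / 0.97
     = 0.01 / 0.97 = 0.010309… → 0.01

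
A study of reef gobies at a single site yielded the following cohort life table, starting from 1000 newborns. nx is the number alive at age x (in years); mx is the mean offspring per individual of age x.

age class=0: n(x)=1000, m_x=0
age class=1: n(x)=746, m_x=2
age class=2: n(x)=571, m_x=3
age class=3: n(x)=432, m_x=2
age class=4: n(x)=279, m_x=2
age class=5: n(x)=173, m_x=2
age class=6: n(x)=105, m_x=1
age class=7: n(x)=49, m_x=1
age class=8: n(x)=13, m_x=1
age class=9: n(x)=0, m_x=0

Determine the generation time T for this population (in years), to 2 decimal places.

lx = nx/n0 = nx/1000: 1, 0.746, 0.571, 0.432, 0.279, 0.173, 0.105, 0.049, 0.013, 0
lx·mx: 0, 1.492, 1.713, 0.864, 0.558, 0.346, 0.105, 0.049, 0.013, 0 → R0 = 5.14
x·lx·mx: 0, 1.492, 3.426, 2.592, 2.232, 1.73, 0.63, 0.343, 0.104, 0 → Σ = 12.549
T = 12.549 / 5.14 = 2.44144… → 2.44

2.44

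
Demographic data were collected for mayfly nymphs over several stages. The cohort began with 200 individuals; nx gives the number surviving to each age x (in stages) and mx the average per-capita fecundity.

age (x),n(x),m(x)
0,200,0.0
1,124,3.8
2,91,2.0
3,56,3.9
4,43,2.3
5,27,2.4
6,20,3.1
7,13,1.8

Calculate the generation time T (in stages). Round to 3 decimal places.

lx = nx/n0 = nx/200: 1, 0.62, 0.455, 0.28, 0.215, 0.135, 0.1, 0.065
lx·mx: 0, 2.356, 0.91, 1.092, 0.4945, 0.324, 0.31, 0.117 → R0 = 5.6035
x·lx·mx: 0, 2.356, 1.82, 3.276, 1.978, 1.62, 1.86, 0.819 → Σ = 13.729
T = 13.729 / 5.6035 = 2.450076… → 2.450

2.450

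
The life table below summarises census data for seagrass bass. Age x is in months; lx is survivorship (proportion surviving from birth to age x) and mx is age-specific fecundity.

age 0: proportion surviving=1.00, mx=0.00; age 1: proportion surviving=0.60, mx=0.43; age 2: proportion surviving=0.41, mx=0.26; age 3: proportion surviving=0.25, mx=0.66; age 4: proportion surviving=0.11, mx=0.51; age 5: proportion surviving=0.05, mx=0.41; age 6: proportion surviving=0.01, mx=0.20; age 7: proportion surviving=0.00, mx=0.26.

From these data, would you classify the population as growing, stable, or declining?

R0 = Σ lx·mx = 0 + 0.258 + 0.1066 + 0.165 + 0.0561 + 0.0205 + 0.002 + 0 = 0.6082
R0 < 1, so the population is declining.

declining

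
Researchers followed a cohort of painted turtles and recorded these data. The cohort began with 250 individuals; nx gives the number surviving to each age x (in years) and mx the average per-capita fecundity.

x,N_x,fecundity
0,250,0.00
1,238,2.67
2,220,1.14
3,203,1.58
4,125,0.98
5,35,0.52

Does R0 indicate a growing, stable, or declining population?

lx = nx/n0 = nx/250: 1, 0.952, 0.88, 0.812, 0.5, 0.14
R0 = Σ lx·mx = 0 + 2.54184 + 1.0032 + 1.28296 + 0.49 + 0.0728 = 5.3908
R0 > 1, so the population is growing.

growing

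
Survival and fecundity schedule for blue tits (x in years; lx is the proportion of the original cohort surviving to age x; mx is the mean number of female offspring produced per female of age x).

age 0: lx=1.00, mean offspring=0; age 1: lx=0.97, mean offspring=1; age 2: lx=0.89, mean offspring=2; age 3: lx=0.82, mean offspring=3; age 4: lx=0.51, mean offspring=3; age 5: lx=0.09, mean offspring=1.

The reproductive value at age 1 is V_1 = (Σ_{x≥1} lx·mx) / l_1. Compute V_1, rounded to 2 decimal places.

7.04

lx·mx for x ≥ 1: 0.97, 1.78, 2.46, 1.53, 0.09 → sum = 6.83
V_1 = 6.83 / l_1 = 6.83 / 0.97 = 7.041237… → 7.04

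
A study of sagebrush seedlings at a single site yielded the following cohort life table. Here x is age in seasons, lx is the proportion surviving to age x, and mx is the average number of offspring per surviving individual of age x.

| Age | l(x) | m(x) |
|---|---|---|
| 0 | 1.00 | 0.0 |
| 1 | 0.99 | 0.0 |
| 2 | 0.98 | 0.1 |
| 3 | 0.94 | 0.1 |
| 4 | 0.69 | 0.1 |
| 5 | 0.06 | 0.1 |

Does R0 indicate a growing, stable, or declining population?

declining

R0 = Σ lx·mx = 0 + 0 + 0.098 + 0.094 + 0.069 + 0.006 = 0.267
R0 < 1, so the population is declining.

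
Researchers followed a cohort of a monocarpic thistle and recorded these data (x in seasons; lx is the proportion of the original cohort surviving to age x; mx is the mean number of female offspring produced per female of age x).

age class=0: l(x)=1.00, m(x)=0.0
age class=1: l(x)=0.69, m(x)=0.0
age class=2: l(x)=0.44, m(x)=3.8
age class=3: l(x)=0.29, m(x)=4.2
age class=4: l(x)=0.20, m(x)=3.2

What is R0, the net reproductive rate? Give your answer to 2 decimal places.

lx·mx by age: 0, 0, 1.672, 1.218, 0.64
R0 = Σ lx·mx = 3.53 → 3.53

3.53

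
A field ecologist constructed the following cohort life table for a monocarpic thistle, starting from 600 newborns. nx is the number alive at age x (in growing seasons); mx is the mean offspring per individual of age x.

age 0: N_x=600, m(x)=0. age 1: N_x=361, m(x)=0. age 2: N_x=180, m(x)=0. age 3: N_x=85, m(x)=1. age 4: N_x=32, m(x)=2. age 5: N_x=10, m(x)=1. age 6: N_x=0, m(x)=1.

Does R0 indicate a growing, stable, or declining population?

declining

lx = nx/n0 = nx/600: 1, 0.60167…, 0.3, 0.14167…, 0.05333…, 0.01667…, 0
R0 = Σ lx·mx = 0 + 0 + 0 + 0.141667… + 0.106667… + 0.016667… + 0 = 0.265…
R0 < 1, so the population is declining.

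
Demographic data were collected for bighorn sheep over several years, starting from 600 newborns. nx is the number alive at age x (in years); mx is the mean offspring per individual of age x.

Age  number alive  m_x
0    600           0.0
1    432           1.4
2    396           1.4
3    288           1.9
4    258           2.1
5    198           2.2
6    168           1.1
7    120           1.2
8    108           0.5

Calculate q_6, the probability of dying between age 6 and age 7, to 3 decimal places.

0.286

lx = nx/n0 = nx/600: 1, 0.72, 0.66, 0.48, 0.43, 0.33, 0.28, 0.2, 0.18
q_6 = (l_6 − l_7) / l_6 = (0.28 − 0.2) / 0.28
     = 0.08 / 0.28 = 0.285714… → 0.286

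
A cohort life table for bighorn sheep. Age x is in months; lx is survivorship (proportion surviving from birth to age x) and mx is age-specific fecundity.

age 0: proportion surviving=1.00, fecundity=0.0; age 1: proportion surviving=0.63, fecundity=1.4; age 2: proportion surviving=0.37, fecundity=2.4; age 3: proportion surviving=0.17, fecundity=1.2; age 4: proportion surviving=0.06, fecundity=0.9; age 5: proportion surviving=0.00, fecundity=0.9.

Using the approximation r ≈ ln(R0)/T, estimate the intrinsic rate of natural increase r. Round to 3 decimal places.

R0 = Σ lx·mx = 0 + 0.882 + 0.888 + 0.204 + 0.054 + 0 = 2.028
Σ x·lx·mx = 3.486; T = 3.486/2.028 = 1.71893…
r ≈ ln(R0)/T = ln(2.028)/1.71893… = 0.41133… → 0.411

0.411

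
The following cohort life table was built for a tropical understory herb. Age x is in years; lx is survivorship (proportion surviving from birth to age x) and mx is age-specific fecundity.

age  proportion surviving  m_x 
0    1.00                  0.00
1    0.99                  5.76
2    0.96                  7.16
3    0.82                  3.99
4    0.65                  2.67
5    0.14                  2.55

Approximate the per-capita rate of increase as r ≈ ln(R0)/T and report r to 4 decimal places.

R0 = Σ lx·mx = 0 + 5.7024 + 6.8736 + 3.2718 + 1.7355 + 0.357 = 17.9403
Σ x·lx·mx = 37.992; T = 37.992/17.9403 = 2.11769…
r ≈ ln(R0)/T = ln(17.9403)/2.11769… = 1.363301… → 1.3633

1.3633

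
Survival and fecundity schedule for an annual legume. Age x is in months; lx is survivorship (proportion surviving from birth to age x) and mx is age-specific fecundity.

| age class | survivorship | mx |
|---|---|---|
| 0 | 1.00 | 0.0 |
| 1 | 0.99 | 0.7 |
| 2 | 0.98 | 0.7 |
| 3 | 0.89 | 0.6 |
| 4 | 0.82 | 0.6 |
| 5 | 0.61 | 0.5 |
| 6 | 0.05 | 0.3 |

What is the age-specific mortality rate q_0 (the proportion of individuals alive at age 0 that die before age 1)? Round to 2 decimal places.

0.01

q_0 = (l_0 − l_1) / l_0 = (1 − 0.99) / 1
     = 0.01 / 1 = 0.01 → 0.01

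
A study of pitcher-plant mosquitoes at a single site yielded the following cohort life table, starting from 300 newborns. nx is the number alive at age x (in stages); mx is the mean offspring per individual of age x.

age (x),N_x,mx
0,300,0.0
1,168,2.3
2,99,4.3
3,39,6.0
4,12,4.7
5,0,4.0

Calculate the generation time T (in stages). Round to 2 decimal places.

lx = nx/n0 = nx/300: 1, 0.56, 0.33, 0.13, 0.04, 0
lx·mx: 0, 1.288, 1.419, 0.78, 0.188, 0 → R0 = 3.675
x·lx·mx: 0, 1.288, 2.838, 2.34, 0.752, 0 → Σ = 7.218
T = 7.218 / 3.675 = 1.964082… → 1.96

1.96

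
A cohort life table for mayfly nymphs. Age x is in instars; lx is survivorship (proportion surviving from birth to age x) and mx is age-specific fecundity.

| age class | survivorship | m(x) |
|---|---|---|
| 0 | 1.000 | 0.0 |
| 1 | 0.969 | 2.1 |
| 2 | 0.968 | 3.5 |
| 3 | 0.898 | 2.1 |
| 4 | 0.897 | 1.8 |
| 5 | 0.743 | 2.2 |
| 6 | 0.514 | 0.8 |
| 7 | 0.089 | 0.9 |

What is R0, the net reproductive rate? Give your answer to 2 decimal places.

11.05

lx·mx by age: 0, 2.0349, 3.388, 1.8858, 1.6146, 1.6346, 0.4112, 0.0801
R0 = Σ lx·mx = 11.0492 → 11.05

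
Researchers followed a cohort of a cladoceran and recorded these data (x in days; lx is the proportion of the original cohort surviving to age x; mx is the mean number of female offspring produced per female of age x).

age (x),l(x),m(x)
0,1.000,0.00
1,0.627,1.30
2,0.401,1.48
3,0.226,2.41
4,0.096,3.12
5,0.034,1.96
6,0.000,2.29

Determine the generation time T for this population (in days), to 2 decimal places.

lx·mx: 0, 0.8151, 0.59348, 0.54466, 0.29952, 0.06664, 0 → R0 = 2.3194
x·lx·mx: 0, 0.8151, 1.18696, 1.63398, 1.19808, 0.3332, 0 → Σ = 5.16732
T = 5.16732 / 2.3194 = 2.227869… → 2.23

2.23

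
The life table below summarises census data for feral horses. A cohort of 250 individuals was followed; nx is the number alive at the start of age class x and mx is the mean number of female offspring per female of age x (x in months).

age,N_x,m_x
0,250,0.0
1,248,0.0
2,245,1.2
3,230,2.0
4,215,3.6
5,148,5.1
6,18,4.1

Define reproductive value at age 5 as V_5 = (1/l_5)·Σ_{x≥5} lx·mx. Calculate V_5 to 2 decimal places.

5.60

lx = nx/n0 = nx/250: 1, 0.992, 0.98, 0.92, 0.86, 0.592, 0.072
lx·mx for x ≥ 5: 3.0192, 0.2952 → sum = 3.3144
V_5 = 3.3144 / l_5 = 3.3144 / 0.592 = 5.598649… → 5.60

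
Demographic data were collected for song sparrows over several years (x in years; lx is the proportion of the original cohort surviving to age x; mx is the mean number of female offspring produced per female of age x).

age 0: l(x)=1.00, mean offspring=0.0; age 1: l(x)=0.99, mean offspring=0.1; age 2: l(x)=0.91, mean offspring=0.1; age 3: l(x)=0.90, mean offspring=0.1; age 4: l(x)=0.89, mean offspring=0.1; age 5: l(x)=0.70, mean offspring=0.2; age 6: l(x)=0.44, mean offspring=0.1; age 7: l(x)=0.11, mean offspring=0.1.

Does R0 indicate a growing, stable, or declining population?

declining

R0 = Σ lx·mx = 0 + 0.099 + 0.091 + 0.09 + 0.089 + 0.14 + 0.044 + 0.011 = 0.564
R0 < 1, so the population is declining.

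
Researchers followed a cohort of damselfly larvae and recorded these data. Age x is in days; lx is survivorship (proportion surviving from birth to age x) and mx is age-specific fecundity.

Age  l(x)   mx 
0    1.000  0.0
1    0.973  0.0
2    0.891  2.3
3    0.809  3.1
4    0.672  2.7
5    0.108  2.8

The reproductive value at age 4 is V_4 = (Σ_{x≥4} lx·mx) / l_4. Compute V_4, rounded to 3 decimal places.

3.150

lx·mx for x ≥ 4: 1.8144, 0.3024 → sum = 2.1168
V_4 = 2.1168 / l_4 = 2.1168 / 0.672 = 3.15 → 3.150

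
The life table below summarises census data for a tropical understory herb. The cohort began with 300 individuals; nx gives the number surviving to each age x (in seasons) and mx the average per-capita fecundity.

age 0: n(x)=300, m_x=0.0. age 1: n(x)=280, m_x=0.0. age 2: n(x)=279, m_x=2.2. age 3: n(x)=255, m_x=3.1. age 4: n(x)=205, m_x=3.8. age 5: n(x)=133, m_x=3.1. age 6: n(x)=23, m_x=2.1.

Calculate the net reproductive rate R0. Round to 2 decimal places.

8.81

lx = nx/n0 = nx/300: 1, 0.93333…, 0.93, 0.85, 0.68333…, 0.44333…, 0.07667…
lx·mx by age: 0, 0, 2.046, 2.635, 2.596667…, 1.374333…, 0.161…
R0 = Σ lx·mx = 8.813… → 8.81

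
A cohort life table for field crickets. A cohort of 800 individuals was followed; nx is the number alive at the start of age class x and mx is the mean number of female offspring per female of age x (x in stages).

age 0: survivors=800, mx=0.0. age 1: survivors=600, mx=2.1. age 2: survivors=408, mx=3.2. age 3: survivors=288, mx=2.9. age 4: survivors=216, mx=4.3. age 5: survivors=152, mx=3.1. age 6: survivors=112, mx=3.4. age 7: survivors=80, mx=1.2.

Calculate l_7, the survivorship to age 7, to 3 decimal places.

l_7 = n_7/n_0 = 80/800 = 0.1 → 0.100

0.100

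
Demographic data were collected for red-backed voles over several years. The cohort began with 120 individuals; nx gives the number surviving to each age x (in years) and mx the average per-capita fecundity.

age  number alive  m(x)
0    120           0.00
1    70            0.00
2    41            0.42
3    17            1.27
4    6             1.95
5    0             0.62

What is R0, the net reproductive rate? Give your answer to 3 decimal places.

0.421

lx = nx/n0 = nx/120: 1, 0.58333…, 0.34167…, 0.14167…, 0.05, 0
lx·mx by age: 0, 0, 0.1435…, 0.179917…, 0.0975, 0
R0 = Σ lx·mx = 0.420917… → 0.421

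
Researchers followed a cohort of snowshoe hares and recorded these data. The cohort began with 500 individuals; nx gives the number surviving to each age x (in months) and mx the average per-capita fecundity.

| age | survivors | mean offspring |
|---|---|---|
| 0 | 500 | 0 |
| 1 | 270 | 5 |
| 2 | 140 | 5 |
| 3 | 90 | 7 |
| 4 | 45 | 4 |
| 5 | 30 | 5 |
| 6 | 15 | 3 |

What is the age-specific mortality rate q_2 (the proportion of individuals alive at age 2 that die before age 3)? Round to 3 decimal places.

0.357

lx = nx/n0 = nx/500: 1, 0.54, 0.28, 0.18, 0.09, 0.06, 0.03
q_2 = (l_2 − l_3) / l_2 = (0.28 − 0.18) / 0.28
     = 0.1 / 0.28 = 0.357143… → 0.357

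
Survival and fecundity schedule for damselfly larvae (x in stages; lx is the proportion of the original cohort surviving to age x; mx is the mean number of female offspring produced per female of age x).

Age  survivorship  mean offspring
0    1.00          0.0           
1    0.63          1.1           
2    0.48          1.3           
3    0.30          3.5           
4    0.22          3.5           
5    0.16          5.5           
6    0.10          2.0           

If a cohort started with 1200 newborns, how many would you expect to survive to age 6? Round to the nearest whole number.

Expected survivors = N0 · l_6 = 1200 × 0.10 = 120 → 120

120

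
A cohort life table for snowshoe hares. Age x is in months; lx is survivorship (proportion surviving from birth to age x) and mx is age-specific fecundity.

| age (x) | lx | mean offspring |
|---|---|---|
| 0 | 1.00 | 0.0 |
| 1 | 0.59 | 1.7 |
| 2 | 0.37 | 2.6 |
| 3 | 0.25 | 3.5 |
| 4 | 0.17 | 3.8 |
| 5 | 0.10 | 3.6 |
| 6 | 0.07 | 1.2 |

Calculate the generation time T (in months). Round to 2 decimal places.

2.66

lx·mx: 0, 1.003, 0.962, 0.875, 0.646, 0.36, 0.084 → R0 = 3.93
x·lx·mx: 0, 1.003, 1.924, 2.625, 2.584, 1.8, 0.504 → Σ = 10.44
T = 10.44 / 3.93 = 2.656489… → 2.66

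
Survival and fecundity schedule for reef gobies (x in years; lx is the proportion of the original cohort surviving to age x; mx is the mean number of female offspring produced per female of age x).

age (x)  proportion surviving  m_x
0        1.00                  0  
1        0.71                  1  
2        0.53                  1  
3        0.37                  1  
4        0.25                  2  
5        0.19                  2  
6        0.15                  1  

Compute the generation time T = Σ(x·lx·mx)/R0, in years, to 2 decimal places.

2.91

lx·mx: 0, 0.71, 0.53, 0.37, 0.5, 0.38, 0.15 → R0 = 2.64
x·lx·mx: 0, 0.71, 1.06, 1.11, 2, 1.9, 0.9 → Σ = 7.68
T = 7.68 / 2.64 = 2.909091… → 2.91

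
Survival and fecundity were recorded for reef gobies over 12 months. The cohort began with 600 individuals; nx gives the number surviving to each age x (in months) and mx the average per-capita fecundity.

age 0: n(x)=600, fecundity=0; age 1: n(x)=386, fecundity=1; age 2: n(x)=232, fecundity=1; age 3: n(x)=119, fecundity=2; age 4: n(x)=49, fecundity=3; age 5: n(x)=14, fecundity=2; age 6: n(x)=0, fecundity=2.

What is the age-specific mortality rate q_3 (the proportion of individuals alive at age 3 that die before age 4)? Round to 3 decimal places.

lx = nx/n0 = nx/600: 1, 0.64333…, 0.38667…, 0.19833…, 0.08167…, 0.02333…, 0
q_3 = (l_3 − l_4) / l_3 = (0.198333… − 0.081667…) / 0.198333…
     = 0.116667… / 0.198333… = 0.588235… → 0.588

0.588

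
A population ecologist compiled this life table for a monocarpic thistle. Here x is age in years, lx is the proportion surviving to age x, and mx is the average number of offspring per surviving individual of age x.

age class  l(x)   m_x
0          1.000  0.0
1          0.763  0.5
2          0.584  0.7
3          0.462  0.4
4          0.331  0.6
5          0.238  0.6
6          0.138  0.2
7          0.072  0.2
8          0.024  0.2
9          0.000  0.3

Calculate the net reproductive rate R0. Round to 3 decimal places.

lx·mx by age: 0, 0.3815, 0.4088, 0.1848, 0.1986, 0.1428, 0.0276, 0.0144, 0.0048, 0
R0 = Σ lx·mx = 1.3633 → 1.363

1.363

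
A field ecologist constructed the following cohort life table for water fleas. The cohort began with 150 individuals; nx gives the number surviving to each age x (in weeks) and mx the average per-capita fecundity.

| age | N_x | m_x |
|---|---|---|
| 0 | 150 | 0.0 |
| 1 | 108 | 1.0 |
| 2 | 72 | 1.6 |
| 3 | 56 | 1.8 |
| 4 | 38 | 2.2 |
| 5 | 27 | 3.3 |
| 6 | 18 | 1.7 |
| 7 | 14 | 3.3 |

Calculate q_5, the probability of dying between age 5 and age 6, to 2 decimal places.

0.33

lx = nx/n0 = nx/150: 1, 0.72, 0.48, 0.37333…, 0.25333…, 0.18, 0.12, 0.09333…
q_5 = (l_5 − l_6) / l_5 = (0.18 − 0.12) / 0.18
     = 0.06 / 0.18 = 0.333333… → 0.33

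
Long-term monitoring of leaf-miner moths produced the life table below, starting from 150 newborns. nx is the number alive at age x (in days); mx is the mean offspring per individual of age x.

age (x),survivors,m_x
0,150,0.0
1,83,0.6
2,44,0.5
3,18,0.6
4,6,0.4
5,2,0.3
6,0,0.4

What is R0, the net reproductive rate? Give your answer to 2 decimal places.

0.57

lx = nx/n0 = nx/150: 1, 0.55333…, 0.29333…, 0.12, 0.04, 0.01333…, 0
lx·mx by age: 0, 0.332…, 0.146667…, 0.072, 0.016, 0.004…, 0
R0 = Σ lx·mx = 0.570667… → 0.57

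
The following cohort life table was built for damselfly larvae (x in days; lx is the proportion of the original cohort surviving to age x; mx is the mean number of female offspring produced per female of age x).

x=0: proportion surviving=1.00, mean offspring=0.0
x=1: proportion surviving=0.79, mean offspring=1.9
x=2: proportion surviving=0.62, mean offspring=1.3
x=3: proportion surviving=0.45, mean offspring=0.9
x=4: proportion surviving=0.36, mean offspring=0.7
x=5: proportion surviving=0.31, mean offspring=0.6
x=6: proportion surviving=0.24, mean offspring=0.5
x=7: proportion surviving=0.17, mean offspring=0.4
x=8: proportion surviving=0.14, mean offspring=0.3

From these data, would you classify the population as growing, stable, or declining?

R0 = Σ lx·mx = 0 + 1.501 + 0.806 + 0.405 + 0.252 + 0.186 + 0.12 + 0.068 + 0.042 = 3.38
R0 > 1, so the population is growing.

growing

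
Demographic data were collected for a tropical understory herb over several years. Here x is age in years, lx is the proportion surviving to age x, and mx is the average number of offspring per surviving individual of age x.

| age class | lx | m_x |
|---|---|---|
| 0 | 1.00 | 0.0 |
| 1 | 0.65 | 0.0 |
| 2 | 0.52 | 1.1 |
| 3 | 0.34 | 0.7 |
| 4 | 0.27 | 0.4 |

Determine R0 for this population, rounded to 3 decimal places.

lx·mx by age: 0, 0, 0.572, 0.238, 0.108
R0 = Σ lx·mx = 0.918 → 0.918

0.918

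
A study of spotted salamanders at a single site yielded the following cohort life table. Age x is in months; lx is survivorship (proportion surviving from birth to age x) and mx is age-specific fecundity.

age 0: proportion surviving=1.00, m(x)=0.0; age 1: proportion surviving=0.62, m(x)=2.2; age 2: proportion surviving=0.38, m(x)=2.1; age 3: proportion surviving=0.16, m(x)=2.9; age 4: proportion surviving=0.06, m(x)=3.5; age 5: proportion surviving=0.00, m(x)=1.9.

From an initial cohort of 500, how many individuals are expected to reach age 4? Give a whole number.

Expected survivors = N0 · l_4 = 500 × 0.06 = 30 → 30

30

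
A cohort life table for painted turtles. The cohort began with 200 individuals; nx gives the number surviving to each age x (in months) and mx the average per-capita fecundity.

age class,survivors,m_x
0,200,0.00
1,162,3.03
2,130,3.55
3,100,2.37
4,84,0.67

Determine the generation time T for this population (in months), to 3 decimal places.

1.887

lx = nx/n0 = nx/200: 1, 0.81, 0.65, 0.5, 0.42
lx·mx: 0, 2.4543, 2.3075, 1.185, 0.2814 → R0 = 6.2282
x·lx·mx: 0, 2.4543, 4.615, 3.555, 1.1256 → Σ = 11.7499
T = 11.7499 / 6.2282 = 1.886564… → 1.887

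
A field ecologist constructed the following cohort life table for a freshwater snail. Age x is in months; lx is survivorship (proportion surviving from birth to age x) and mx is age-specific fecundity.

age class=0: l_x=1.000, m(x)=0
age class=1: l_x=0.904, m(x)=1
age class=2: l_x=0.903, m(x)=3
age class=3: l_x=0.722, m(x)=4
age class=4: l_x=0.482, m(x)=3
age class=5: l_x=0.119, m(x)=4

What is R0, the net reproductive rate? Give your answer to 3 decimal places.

lx·mx by age: 0, 0.904, 2.709, 2.888, 1.446, 0.476
R0 = Σ lx·mx = 8.423 → 8.423

8.423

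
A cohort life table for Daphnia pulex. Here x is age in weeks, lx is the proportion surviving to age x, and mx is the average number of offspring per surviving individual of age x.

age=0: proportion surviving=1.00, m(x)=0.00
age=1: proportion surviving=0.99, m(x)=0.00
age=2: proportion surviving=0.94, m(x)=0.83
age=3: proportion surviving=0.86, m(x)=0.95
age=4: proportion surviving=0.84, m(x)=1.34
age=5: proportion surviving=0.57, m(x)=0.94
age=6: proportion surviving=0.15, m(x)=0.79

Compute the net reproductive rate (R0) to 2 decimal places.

lx·mx by age: 0, 0, 0.7802, 0.817, 1.1256, 0.5358, 0.1185
R0 = Σ lx·mx = 3.3771 → 3.38

3.38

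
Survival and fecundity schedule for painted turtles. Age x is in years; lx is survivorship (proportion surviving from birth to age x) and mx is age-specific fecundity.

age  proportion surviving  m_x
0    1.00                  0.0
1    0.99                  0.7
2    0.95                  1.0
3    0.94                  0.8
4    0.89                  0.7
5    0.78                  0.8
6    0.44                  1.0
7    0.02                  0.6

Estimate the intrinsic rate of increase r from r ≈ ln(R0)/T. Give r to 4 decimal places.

R0 = Σ lx·mx = 0 + 0.693 + 0.95 + 0.752 + 0.623 + 0.624 + 0.44 + 0.012 = 4.094
Σ x·lx·mx = 13.185; T = 13.185/4.094 = 3.22057…
r ≈ ln(R0)/T = ln(4.094)/3.22057… = 0.437663… → 0.4377

0.4377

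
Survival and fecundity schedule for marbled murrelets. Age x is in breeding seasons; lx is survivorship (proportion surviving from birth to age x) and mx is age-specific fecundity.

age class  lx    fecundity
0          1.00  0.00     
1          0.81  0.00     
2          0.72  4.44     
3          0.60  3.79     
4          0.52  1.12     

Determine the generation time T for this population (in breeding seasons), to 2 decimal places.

2.57

lx·mx: 0, 0, 3.1968, 2.274, 0.5824 → R0 = 6.0532
x·lx·mx: 0, 0, 6.3936, 6.822, 2.3296 → Σ = 15.5452
T = 15.5452 / 6.0532 = 2.568096… → 2.57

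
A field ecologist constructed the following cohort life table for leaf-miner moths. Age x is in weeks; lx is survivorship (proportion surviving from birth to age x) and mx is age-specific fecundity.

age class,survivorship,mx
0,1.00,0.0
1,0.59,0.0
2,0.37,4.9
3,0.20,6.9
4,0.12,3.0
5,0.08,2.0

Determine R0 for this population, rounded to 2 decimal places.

lx·mx by age: 0, 0, 1.813, 1.38, 0.36, 0.16
R0 = Σ lx·mx = 3.713 → 3.71

3.71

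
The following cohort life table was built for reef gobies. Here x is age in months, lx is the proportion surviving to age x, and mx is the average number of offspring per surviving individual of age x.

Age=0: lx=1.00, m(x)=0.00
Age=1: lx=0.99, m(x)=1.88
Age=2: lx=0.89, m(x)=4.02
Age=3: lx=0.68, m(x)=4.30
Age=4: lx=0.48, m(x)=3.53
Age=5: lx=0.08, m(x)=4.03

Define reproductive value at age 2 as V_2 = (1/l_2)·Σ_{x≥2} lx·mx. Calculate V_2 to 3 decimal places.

9.571

lx·mx for x ≥ 2: 3.5778, 2.924, 1.6944, 0.3224 → sum = 8.5186
V_2 = 8.5186 / l_2 = 8.5186 / 0.89 = 9.571461… → 9.571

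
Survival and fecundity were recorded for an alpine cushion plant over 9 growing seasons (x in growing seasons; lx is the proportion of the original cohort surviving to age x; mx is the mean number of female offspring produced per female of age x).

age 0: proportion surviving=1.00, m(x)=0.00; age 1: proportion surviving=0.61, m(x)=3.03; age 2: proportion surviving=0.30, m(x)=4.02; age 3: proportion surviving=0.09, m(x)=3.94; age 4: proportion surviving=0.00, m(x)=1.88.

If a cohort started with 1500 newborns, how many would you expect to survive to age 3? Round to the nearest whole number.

135

Expected survivors = N0 · l_3 = 1500 × 0.09 = 135 → 135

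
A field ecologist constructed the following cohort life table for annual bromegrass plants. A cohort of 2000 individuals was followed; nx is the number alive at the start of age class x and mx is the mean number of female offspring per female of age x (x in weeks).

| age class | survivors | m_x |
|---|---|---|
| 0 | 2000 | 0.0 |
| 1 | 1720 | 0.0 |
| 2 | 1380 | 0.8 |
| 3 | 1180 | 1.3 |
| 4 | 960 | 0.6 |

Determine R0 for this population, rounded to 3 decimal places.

lx = nx/n0 = nx/2000: 1, 0.86, 0.69, 0.59, 0.48
lx·mx by age: 0, 0, 0.552, 0.767, 0.288
R0 = Σ lx·mx = 1.607 → 1.607

1.607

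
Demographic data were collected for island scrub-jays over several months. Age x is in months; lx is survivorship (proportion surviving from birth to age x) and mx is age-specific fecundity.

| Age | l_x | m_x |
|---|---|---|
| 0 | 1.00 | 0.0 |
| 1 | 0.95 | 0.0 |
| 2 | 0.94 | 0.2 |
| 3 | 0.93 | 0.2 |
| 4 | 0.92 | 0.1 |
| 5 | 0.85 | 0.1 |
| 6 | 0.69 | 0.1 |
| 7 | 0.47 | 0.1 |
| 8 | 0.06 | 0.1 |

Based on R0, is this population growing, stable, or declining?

R0 = Σ lx·mx = 0 + 0 + 0.188 + 0.186 + 0.092 + 0.085 + 0.069 + 0.047 + 0.006 = 0.673
R0 < 1, so the population is declining.

declining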